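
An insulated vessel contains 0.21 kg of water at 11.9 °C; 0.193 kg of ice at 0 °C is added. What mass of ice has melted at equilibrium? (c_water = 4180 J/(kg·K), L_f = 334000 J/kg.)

Water can give up m c ΔT = 0.21×4180×11.9 = 10446 J before reaching 0 °C.
Fully melting the ice requires m_ice L_f = 0.193×334000 = 64462 J.
That's not enough to melt it all — equilibrium is at 0 °C with ice remaining.
m_melt = 10446 / L_f = 0.03127 kg.

m_melted ≈ 0.0313 kg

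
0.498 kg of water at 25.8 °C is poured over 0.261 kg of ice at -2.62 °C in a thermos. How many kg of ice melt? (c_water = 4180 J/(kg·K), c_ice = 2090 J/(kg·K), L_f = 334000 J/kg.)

m_melted ≈ 0.157 kg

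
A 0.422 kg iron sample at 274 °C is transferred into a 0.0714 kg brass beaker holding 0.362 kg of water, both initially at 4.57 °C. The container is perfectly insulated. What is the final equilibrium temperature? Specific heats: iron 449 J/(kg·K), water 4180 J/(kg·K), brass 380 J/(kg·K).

T_f ≈ 34.1 °C

T_f = Σ m_i c_i T_i / Σ m_i c_i:
T_f = (189.48×274 + 1513.2×4.57 + 27.13×4.57) / (189.48 + 1513.2 + 27.13)
    = 58956 / 1729.8 ≈ 34.08 °C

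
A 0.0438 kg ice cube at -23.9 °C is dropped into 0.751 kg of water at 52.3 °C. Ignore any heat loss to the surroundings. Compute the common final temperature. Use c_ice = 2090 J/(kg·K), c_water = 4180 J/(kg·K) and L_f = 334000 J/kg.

Energy conservation, ΣQ = 0:
ice -23.9→0 °C: 0.0438×2090×23.9 = 2187.9
  fusion: m_ice L_f = 0.0438×334000 = 14629
  meltwater 0→T: 0.0438×4180×T = 183.08 T
  water cools: 0.751×4180×(T − 52.3) = 3139.2(T − 52.3)
3322.3 T = 164179 − 16817 = 147362
T ≈ 44.36 °C — above 0 °C, consistent with complete melting.

T_f ≈ 44.4 °C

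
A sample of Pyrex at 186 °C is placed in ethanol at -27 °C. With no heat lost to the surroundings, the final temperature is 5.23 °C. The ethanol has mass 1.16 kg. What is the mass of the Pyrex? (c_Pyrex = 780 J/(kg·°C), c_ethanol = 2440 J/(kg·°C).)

|Q_Pyrex| = |Q_ethanol|:
m×780×(186 − 5.23) = 1.16×2440×(5.23 − (-27))
141001 m = 91224  ⇒  m ≈ 0.647 kg

m ≈ 0.647 kg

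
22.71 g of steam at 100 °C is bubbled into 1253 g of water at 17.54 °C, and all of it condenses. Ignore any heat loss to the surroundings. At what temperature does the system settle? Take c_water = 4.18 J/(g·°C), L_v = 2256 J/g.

Conservation of energy gives ΣQ = 0:
steam→water at 100 °C releases m L_v = 22.71×2256 = 51234; condensate cools 100→T: 22.71×4.18×(T − 100) = 94.93(T − 100); original water: 5237.5(T − 17.54)
5332.5 T = 51234 + 9492.8 + 91866 = 152593
T ≈ 28.62 °C, under the boiling point, so the assumption holds.

T_f ≈ 28.6 °C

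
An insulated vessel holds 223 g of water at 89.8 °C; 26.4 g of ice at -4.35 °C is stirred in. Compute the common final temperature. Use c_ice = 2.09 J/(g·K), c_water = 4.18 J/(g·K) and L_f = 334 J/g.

T_f ≈ 71.6 °C

Conservation of energy gives ΣQ = 0:
ice -4.35→0 °C: 26.4·2.09·4.35 = 240.02; fusion: m_ice L_f = 26.4·334 = 8817.6; meltwater 0→T: 26.4·4.18·T = 110.35 T; water: 932.14(T − 89.8)
1042.5 T = 83706 − 9057.6 = 74649
T ≈ 71.61 °C. Since T > 0 °C, the all-ice-melts assumption holds.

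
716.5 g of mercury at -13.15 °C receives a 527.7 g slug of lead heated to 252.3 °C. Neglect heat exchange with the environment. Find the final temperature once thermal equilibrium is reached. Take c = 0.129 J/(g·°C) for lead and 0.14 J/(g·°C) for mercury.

T_f = Σ m_i c_i T_i / Σ m_i c_i:
T_f = (68.07*252.3 + 100.31*(-13.15)) / (68.07 + 100.31)
    = 15856 / 168.38 ≈ 94.17 °C

T_f ≈ 94.2 °C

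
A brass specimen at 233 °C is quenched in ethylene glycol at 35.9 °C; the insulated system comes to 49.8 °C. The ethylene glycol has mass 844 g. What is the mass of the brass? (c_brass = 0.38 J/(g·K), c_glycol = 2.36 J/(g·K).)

Net heat exchanged in the isolated system is zero:
m·0.38·(49.8 − 233) + 844·2.36·(49.8 − 35.9) = 0
-69.62 m = -27687
m = -27687/-69.62 ≈ 397.7 g

m ≈ 398 g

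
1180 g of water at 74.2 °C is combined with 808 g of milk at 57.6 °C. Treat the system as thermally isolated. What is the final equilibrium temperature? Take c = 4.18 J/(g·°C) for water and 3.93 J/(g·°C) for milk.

T_f ≈ 67.7 °C

T_f is the heat-capacity-weighted average of the initial temperatures:
T_f = (4932.4·74.2 + 3175.4·57.6) / (4932.4 + 3175.4)
    = 548889 / 8107.8 ≈ 67.70 °C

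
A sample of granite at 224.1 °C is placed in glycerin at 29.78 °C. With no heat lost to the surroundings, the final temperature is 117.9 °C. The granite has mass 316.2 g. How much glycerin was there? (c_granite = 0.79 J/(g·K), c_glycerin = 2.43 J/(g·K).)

m ≈ 124 g

|Q_granite| = |Q_glycerin|:
316.2×0.79×(224.1 − 117.9) = m×2.43×(117.9 − 29.78)
214.13 m = 26529  ⇒  m ≈ 123.9 g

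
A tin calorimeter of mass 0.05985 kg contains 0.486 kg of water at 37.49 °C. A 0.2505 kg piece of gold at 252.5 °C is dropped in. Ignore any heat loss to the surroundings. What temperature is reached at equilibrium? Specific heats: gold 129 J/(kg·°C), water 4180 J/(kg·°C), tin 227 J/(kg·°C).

T_f ≈ 40.8 °C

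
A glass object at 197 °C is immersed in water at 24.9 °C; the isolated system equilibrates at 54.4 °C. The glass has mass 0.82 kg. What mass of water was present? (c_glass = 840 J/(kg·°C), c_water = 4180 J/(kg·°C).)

m ≈ 0.797 kg

Conservation of energy gives ΣQ = 0:
0.82·840·(54.4 − 197) + m·4180·(54.4 − 24.9) = 0
123310 m = 98223
m = 98223/123310 ≈ 0.7966 kg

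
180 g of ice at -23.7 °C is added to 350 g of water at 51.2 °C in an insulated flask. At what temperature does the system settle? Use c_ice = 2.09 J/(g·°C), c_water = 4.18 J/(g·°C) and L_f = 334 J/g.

T_f ≈ 2.6 °C

Heat gained plus heat lost sum to zero:
ice -23.7→0 °C: 180·2.09·23.7 = 8915.9; melt ice: 180·334 = 60120; meltwater 0→T: 180·4.18·T = 752.4 T; water: 1463(T − 51.2)
2215.4 T = 74906 − 69036 = 5869.7
T ≈ 2.65 °C — above 0 °C, consistent with complete melting.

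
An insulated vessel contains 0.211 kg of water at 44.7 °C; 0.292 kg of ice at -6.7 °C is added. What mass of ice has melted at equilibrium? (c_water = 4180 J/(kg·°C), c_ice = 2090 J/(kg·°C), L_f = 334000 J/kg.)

Water can give up m c ΔT = 0.211×4180×44.7 = 39425 J before reaching 0 °C.
Of that, 0.292×2090×6.7 = 4088.9 J goes to bring the ice to 0 °C, leaving 35336 J.
Melting all 0.292 kg of ice would need 0.292×334000 = 97528 J.
35336 J < 97528 J, so only part of the ice melts and the system sits at 0 °C.
m_melt = 35336 / L_f = 0.1058 kg.

m_melted ≈ 0.106 kg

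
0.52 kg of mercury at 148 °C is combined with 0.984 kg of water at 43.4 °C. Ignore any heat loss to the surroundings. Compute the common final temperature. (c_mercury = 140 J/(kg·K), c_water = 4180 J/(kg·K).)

|Q_mercury| = |Q_water|:
0.52*140*(148 − T) = 0.984*4180*(T − 43.4)
72.8(148 − T) = 4113.1(T − 43.4)
4185.9 T = 189284  ⇒  T ≈ 45.22 °C

T_f ≈ 45.2 °C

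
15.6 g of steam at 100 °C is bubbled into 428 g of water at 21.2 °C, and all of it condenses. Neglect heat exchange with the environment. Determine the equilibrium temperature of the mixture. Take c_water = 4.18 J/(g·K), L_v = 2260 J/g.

T_f ≈ 43.0 °C

Let T be the final temperature. ΣQ_i = 0:
latent heat released on condensation: 15.6×2260 = 35256; condensed water 100 °C→T: 65.21(T − 100); original water: 1789(T − 21.2)
1854.2 T = 35256 + 6520.8 + 37928 = 79704
T ≈ 42.98 °C (< 100 °C, so full condensation is consistent).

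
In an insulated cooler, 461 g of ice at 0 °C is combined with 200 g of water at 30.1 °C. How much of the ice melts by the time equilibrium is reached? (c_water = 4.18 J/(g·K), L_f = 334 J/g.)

Cooling the water to 0 °C releases 200×4.18×30.1 = 25164 J.
Fully melting the ice requires m_ice L_f = 461×334 = 153974 J.
Since 25164 < 153974 J, not all the ice melts; equilibrium is at 0 °C.
m_melted×334 = 25164  ⇒  m_melted ≈ 75.34 g.

m_melted ≈ 75.3 g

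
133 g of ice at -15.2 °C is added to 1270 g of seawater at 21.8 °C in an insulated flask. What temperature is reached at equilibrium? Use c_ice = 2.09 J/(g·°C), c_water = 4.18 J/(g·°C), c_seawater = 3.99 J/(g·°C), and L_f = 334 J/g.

T_f ≈ 11.0 °C

Energy balance with sensible and latent terms:
ice -15.2→0 °C: 133×2.09×15.2 = 4225.1
  melt ice: 133×334 = 44422
  meltwater 0→T: 133×4.18×T = 555.94 T
  seawater: 5067.3(T − 21.8)
5623.2 T = 110467 − 48647 = 61820
T ≈ 10.99 °C — above 0 °C, consistent with complete melting.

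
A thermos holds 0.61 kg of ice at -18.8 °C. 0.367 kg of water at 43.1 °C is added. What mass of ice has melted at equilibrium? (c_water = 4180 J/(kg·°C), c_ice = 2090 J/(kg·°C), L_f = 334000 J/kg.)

m_melted ≈ 0.126 kg

Cooling the water to 0 °C releases 0.367·4180·43.1 = 66118 J.
Warming the ice to 0 °C takes 0.61·2090·18.8 = 23968 J, leaving 42150 J for melting.
Fully melting the ice requires m_ice L_f = 0.61·334000 = 203740 J.
Since 42150 < 203740 J, not all the ice melts; equilibrium is at 0 °C.
m_melted·334000 = 42150  ⇒  m_melted ≈ 0.1262 kg.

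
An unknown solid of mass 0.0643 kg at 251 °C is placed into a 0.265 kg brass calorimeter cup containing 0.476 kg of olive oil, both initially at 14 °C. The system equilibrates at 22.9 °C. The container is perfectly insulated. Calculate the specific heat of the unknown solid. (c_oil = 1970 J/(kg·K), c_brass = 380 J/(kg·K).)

c ≈ 630 J/(kg·K)

Taking heat into each body as positive, Σ m c ΔT = 0:
0.0643×c×(22.9 − 251) + 0.476×1970×(22.9 − 14) + 0.265×380×(22.9 − 14) = 0
-14.67 c = -9241.9
c = -9241.9/-14.67 ≈ 630.1 J/(kg·K)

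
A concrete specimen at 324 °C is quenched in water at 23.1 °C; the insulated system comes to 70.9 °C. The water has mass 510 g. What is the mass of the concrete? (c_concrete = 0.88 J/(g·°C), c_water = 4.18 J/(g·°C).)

m ≈ 458 g

Heat lost by the concrete = heat gained by the water:
m·0.88·(324 − 70.9) = 510·4.18·(70.9 − 23.1)
222.73 m = 101900  ⇒  m ≈ 457.5 g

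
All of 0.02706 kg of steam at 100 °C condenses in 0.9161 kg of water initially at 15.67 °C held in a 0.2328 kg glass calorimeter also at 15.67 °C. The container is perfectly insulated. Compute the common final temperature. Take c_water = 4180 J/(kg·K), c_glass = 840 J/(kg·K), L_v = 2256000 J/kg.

T_f ≈ 32.7 °C

Setting the total heat transfer to zero:
condense steam: −0.02706·2256000 = −61047
  condensate cools 100→T: 0.02706·4180·(T − 100) = 113.11(T − 100)
  water warms: 0.9161·4180·(T − 15.67) = 3829.3(T − 15.67)
  cup: 195.55(T − 15.67)
4138 T = 61047 + 11311 + 63069 = 135428
T ≈ 32.73 °C (< 100 °C, so full condensation is consistent).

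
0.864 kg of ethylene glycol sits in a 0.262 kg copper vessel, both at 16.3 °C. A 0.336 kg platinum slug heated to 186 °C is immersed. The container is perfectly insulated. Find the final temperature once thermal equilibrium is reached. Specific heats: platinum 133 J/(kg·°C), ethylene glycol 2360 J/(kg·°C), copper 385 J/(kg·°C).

T_f ≈ 19.8 °C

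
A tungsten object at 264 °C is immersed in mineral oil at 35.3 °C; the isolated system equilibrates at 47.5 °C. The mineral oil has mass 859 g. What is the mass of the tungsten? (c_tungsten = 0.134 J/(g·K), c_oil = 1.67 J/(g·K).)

|Q_tungsten| = |Q_oil|:
m×0.134×(264 − 47.5) = 859×1.67×(47.5 − 35.3)
29.01 m = 17501  ⇒  m ≈ 603.3 g

m ≈ 603 g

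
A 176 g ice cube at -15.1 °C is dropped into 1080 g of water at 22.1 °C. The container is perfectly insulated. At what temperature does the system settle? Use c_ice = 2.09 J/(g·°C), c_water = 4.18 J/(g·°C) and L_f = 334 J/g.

Conservation of energy gives ΣQ = 0:
warm ice to 0 °C: 176·2.09·(0 − (-15.1)) = 5554.4
  fusion: m_ice L_f = 176·334 = 58784
  meltwater 0→T: 176·4.18·T = 735.68 T
  water: 4514.4(T − 22.1)
5250.1 T = 99768 − 64338 = 35430
T ≈ 6.75 °C — above 0 °C, consistent with complete melting.

T_f ≈ 6.7 °C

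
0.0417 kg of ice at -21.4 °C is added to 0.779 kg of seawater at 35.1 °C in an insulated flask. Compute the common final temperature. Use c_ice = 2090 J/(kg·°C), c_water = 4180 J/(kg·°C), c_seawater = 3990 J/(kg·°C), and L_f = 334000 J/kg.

T_f ≈ 28.4 °C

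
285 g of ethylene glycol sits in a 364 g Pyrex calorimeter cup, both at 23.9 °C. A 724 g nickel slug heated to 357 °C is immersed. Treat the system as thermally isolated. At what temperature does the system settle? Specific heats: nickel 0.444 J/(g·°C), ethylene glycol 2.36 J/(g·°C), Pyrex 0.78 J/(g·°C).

T_f ≈ 107.7 °C

Taking heat into each body as positive, Σ m c ΔT = 0:
724*0.444*(T − 357) + 285*2.36*(T − 23.9) + 364*0.78*(T − 23.9) = 0
321.46(T − 357) + 672.6(T − 23.9) + 283.92(T − 23.9) = 0
(321.46 + 672.6 + 283.92) T = 321.46*357 + 672.6*23.9 + 283.92*23.9
T = 137621/1278 ≈ 107.69 °C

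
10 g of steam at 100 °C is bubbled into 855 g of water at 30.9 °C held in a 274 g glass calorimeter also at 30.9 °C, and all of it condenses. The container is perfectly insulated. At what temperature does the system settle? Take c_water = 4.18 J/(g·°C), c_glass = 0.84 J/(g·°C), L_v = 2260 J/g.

Let T be the final temperature. ΣQ_i = 0:
steam→water at 100 °C releases m L_v = 10×2260 = 22600
  condensate cools 100→T: 10×4.18×(T − 100) = 41.8(T − 100)
  water warms: 855×4.18×(T − 30.9) = 3573.9(T − 30.9)
  glass cup: 274×0.84×(T − 30.9) = 230.16(T − 30.9)
3845.9 T = 22600 + 4180 + 117545 = 144325
T ≈ 37.53 °C, under the boiling point, so the assumption holds.

T_f ≈ 37.5 °C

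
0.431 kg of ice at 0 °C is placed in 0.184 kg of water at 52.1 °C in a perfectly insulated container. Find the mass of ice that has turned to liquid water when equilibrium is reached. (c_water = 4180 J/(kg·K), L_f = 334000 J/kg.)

m_melted ≈ 0.12 kg

Cooling the water to 0 °C releases 0.184×4180×52.1 = 40071 J.
Melting all 0.431 kg of ice would need 0.431×334000 = 143954 J.
That's not enough to melt it all — equilibrium is at 0 °C with ice remaining.
m_melted×334000 = 40071  ⇒  m_melted ≈ 0.12 kg.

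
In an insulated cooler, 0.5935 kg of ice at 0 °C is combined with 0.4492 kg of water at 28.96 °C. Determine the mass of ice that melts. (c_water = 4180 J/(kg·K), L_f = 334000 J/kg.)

Heat available from the water dropping to 0 °C: 0.4492·4180·28.96 = 54377 J.
To melt every bit of ice: 0.5935·334000 = 198229 J.
That's not enough to melt it all — equilibrium is at 0 °C with ice remaining.
m_melted·334000 = 54377  ⇒  m_melted ≈ 0.1628 kg.

m_melted ≈ 0.163 kg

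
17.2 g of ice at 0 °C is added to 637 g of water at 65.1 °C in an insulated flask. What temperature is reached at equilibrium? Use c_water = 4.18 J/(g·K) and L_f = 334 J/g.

Taking heat into each body as positive, Σ m c ΔT = 0:
melt ice: 17.2·334 = 5744.8; warm the meltwater: 71.9 T; water cools: 637·4.18·(T − 65.1) = 2662.7(T − 65.1)
2734.6 T = 173339 − 5744.8 = 167594
T ≈ 61.29 °C — above 0 °C, consistent with complete melting.

T_f ≈ 61.3 °C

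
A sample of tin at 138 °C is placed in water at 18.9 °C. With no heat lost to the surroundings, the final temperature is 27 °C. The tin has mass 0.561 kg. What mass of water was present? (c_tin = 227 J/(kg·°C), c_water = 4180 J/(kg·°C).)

m ≈ 0.417 kg

Heat lost by the tin = heat gained by the water:
0.561·227·(138 − 27) = m·4180·(27 − 18.9)
33858 m = 14136  ⇒  m ≈ 0.4175 kg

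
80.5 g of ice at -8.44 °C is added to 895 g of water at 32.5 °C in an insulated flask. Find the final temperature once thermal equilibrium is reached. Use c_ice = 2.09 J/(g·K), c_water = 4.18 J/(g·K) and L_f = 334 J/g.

Setting the total heat transfer to zero:
warm ice to 0 °C: 80.5·2.09·(0 − (-8.44)) = 1420
  melt ice: 80.5·334 = 26887
  meltwater 0→T: 80.5·4.18·T = 336.49 T
  water cools: 895·4.18·(T − 32.5) = 3741.1(T − 32.5)
4077.6 T = 121586 − 28307 = 93279
T ≈ 22.88 °C (positive, so assuming full melt was valid).

T_f ≈ 22.9 °C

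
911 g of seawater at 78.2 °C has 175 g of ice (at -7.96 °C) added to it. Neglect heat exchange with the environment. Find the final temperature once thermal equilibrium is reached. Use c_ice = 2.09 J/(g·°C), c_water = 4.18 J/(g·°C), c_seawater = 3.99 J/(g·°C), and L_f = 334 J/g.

T_f ≈ 51.0 °C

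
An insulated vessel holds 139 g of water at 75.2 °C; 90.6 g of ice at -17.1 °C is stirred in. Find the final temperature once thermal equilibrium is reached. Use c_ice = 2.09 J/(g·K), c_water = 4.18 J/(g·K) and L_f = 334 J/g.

Conservation of energy gives ΣQ = 0:
warm ice to 0 °C: 90.6×2.09×(0 − (-17.1)) = 3238; latent heat to melt: 90.6×334 = 30260; meltwater 0→T: 90.6×4.18×T = 378.71 T; water cools: 139×4.18×(T − 75.2) = 581.02(T − 75.2)
959.73 T = 43693 − 33498 = 10194
T ≈ 10.62 °C — above 0 °C, consistent with complete melting.

T_f ≈ 10.6 °C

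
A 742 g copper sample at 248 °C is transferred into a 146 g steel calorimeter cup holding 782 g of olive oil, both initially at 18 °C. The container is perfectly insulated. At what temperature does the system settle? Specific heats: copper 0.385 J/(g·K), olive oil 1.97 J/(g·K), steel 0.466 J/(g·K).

T_f ≈ 52.7 °C

Setting the total heat transfer to zero:
742*0.385*(T − 248) + 782*1.97*(T − 18) + 146*0.466*(T − 18) = 0
285.67(T − 248) + 1540.5(T − 18) + 68.04(T − 18) = 0
(285.67 + 1540.5 + 68.04) T = 285.67*248 + 1540.5*18 + 68.04*18
T ≈ 52.69 °C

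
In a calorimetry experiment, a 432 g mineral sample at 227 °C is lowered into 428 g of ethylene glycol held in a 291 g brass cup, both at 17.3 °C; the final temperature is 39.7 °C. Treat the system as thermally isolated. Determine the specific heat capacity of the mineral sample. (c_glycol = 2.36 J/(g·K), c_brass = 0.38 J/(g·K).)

c ≈ 0.31 J/(g·K)

Heat gained plus heat lost sum to zero:
432×c×(39.7 − 227) + 428×2.36×(39.7 − 17.3) + 291×0.38×(39.7 − 17.3) = 0
-80914 c = -25103
c = -25103/-80914 ≈ 0.3102 J/(g·K)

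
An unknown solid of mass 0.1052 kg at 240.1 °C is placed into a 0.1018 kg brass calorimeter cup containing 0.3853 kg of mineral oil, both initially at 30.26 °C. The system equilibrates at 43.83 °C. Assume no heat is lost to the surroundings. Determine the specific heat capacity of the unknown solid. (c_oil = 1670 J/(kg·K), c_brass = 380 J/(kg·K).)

Setting the total heat transfer to zero:
0.1052·c·(43.83 − 240.1) + 0.3853·1670·(43.83 − 30.26) + 0.1018·380·(43.83 − 30.26) = 0
-20.65 c = -9256.6
c = -9256.6/-20.65 ≈ 448.3 J/(kg·K)

c ≈ 448 J/(kg·K)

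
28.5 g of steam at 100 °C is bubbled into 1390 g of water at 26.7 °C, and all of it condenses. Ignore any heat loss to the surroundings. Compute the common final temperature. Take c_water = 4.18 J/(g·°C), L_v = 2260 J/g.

T_f ≈ 39.0 °C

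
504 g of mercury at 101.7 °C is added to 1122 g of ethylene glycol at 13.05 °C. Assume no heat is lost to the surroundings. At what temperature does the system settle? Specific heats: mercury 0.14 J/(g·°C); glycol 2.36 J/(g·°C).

Net heat exchanged in the isolated system is zero:
504*0.14*(T − 101.7) + 1122*2.36*(T − 13.05) = 0
70.56(T − 101.7) + 2647.9(T − 13.05) = 0
2718.5 T = 41731
T ≈ 15.35 °C

T_f ≈ 15.4 °C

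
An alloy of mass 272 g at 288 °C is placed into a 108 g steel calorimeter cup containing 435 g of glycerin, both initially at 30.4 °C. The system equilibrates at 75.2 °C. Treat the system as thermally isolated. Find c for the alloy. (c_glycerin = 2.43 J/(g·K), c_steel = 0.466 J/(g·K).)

c ≈ 0.857 J/(g·K)

Taking heat into each body as positive, Σ m c ΔT = 0:
272×c×(75.2 − 288) + 435×2.43×(75.2 − 30.4) + 108×0.466×(75.2 − 30.4) = 0
-57882 c = -49611
c = -49611/-57882 ≈ 0.8571 J/(g·K)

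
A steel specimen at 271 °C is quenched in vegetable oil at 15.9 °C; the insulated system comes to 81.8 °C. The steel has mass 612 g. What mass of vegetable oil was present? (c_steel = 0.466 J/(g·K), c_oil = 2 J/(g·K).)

m ≈ 409 g

Heat gained plus heat lost sum to zero:
612·0.466·(81.8 − 271) + m·2·(81.8 − 15.9) = 0
131.8 m = 53958
m = 53958/131.8 ≈ 409.4 g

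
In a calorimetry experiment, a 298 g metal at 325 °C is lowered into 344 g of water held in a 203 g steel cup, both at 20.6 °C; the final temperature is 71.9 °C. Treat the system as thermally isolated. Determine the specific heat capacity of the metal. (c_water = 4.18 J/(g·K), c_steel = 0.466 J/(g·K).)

c ≈ 1.04 J/(g·K)

Let T be the final temperature. ΣQ_i = 0:
298×c×(71.9 − 325) + 344×4.18×(71.9 − 20.6) + 203×0.466×(71.9 − 20.6) = 0
-75424 c = -78618
c = -78618/-75424 ≈ 1.042 J/(g·K)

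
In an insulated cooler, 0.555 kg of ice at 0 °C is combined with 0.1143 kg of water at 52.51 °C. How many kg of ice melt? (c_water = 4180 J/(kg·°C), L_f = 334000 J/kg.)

m_melted ≈ 0.0751 kg

Water can give up m c ΔT = 0.1143·4180·52.51 = 25088 J before reaching 0 °C.
To melt every bit of ice: 0.555·334000 = 185370 J.
25088 J < 185370 J, so only part of the ice melts and the system sits at 0 °C.
Mass melted = 25088/334000 ≈ 0.07511 kg.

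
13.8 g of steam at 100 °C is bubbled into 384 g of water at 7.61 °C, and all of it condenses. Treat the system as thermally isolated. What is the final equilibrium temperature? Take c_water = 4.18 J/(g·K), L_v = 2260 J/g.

Conservation of energy gives ΣQ = 0:
latent heat released on condensation: 13.8×2260 = 31188
  condensate cools 100→T: 13.8×4.18×(T − 100) = 57.68(T − 100)
  water warms: 384×4.18×(T − 7.61) = 1605.1(T − 7.61)
1662.8 T = 31188 + 5768.4 + 12215 = 49171
T ≈ 29.57 °C (< 100 °C, so full condensation is consistent).

T_f ≈ 29.6 °C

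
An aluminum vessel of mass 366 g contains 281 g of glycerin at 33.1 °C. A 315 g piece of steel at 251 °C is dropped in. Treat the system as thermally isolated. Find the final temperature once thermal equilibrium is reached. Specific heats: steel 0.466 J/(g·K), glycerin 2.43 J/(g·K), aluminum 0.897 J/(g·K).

Setting the total heat transfer to zero:
315·0.466·(T − 251) + 281·2.43·(T − 33.1) + 366·0.897·(T − 33.1) = 0
146.79(T − 251) + 682.83(T − 33.1) + 328.3(T − 33.1) = 0
(146.79 + 682.83 + 328.3) T = 146.79·251 + 682.83·33.1 + 328.3·33.1
T = 70313 / 1157.9 = 60.7 °C

T_f ≈ 60.7 °C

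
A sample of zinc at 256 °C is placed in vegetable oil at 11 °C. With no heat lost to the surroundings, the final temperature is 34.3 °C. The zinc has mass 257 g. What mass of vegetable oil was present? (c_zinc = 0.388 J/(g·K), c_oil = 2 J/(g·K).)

m ≈ 474 g

Setting the total heat transfer to zero:
257×0.388×(34.3 − 256) + m×2×(34.3 − 11) = 0
46.6 m = 22107
m = 22107/46.6 ≈ 474.4 g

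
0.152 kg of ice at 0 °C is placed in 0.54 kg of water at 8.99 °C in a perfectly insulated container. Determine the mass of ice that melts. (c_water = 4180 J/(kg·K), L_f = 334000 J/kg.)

m_melted ≈ 0.0608 kg

Cooling the water to 0 °C releases 0.54×4180×8.99 = 20292 J.
Fully melting the ice requires m_ice L_f = 0.152×334000 = 50768 J.
That's not enough to melt it all — equilibrium is at 0 °C with ice remaining.
m_melted×334000 = 20292  ⇒  m_melted ≈ 0.06076 kg.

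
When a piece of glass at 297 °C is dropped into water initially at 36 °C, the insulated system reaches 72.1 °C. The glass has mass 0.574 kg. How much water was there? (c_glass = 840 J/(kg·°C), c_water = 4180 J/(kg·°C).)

m ≈ 0.719 kg

|Q_glass| = |Q_water|:
0.574×840×(297 − 72.1) = m×4180×(72.1 − 36)
150898 m = 108438  ⇒  m ≈ 0.7186 kg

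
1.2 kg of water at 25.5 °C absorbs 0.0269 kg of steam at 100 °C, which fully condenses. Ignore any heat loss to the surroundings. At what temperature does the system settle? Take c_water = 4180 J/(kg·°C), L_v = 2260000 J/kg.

T_f ≈ 39.0 °C

Energy conservation, ΣQ = 0:
steam→water at 100 °C releases m L_v = 0.0269×2260000 = 60794
  condensed water 100 °C→T: 112.44(T − 100)
  water warms: 1.2×4180×(T − 25.5) = 5016(T − 25.5)
5128.4 T = 60794 + 11244 + 127908 = 199946
T ≈ 38.99 °C — below 100 °C, confirming all the steam condensed.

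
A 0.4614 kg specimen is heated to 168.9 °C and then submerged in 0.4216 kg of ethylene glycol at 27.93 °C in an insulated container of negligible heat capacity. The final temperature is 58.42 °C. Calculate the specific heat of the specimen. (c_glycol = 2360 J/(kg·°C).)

Energy conservation, ΣQ = 0:
0.4614·c·(58.42 − 168.9) + 0.4216·2360·(58.42 − 27.93) = 0
-50.98 c = -30337
c = -30337/-50.98 ≈ 595.1 J/(kg·°C)

c ≈ 595 J/(kg·°C)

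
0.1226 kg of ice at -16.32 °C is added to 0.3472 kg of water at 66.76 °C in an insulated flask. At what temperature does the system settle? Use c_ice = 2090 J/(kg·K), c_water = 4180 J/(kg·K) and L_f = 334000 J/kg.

Energy conservation, ΣQ = 0:
warm ice to 0 °C: 0.1226·2090·(0 − (-16.32)) = 4181.7
  fusion: m_ice L_f = 0.1226·334000 = 40948
  meltwater 0→T: 0.1226·4180·T = 512.47 T
  water: 1451.3(T − 66.76)
1963.8 T = 96889 − 45130 = 51758
T ≈ 26.36 °C. Since T > 0 °C, the all-ice-melts assumption holds.

T_f ≈ 26.4 °C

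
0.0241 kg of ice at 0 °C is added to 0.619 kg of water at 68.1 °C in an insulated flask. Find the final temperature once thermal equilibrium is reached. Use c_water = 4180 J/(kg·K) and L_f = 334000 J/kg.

T_f ≈ 62.6 °C

Energy balance with sensible and latent terms:
melt ice: 0.0241·334000 = 8049.4
  warm the meltwater: 100.74 T
  water cools: 0.619·4180·(T − 68.1) = 2587.4(T − 68.1)
2688.2 T = 176203 − 8049.4 = 168154
T ≈ 62.55 °C — above 0 °C, consistent with complete melting.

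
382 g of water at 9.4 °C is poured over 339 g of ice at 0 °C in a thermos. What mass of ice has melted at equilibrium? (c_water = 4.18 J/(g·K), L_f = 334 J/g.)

Cooling the water to 0 °C releases 382×4.18×9.4 = 15010 J.
Melting all 339 g of ice would need 339×334 = 113226 J.
Since 15010 < 113226 J, not all the ice melts; equilibrium is at 0 °C.
m_melted×334 = 15010  ⇒  m_melted ≈ 44.94 g.

m_melted ≈ 44.9 g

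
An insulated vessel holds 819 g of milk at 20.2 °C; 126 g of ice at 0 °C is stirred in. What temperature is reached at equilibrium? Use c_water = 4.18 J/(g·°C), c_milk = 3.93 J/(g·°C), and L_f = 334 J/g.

T_f ≈ 6.1 °C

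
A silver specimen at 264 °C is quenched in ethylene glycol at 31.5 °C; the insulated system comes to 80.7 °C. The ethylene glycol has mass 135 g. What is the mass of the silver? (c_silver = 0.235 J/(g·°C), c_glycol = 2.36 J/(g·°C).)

m ≈ 364 g

Conservation of energy gives ΣQ = 0:
m·0.235·(80.7 − 264) + 135·2.36·(80.7 − 31.5) = 0
-43.08 m = -15675
m = -15675/-43.08 ≈ 363.9 g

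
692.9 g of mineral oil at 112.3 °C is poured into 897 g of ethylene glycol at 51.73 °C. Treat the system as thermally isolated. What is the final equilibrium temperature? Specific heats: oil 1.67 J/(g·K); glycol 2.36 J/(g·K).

T_f ≈ 73.1 °C

Net heat exchanged in the isolated system is zero:
692.9·1.67·(T − 112.3) + 897·2.36·(T − 51.73) = 0
(1157.1 + 2116.9) T = 1157.1·112.3 + 2116.9·51.73
T ≈ 73.14 °C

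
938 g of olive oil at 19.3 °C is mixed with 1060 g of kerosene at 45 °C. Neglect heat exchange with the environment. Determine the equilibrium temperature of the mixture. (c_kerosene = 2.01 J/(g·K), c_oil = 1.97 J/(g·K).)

T_f ≈ 33.1 °C

Setting the total heat transfer to zero:
1060·2.01·(T − 45) + 938·1.97·(T − 19.3) = 0
2130.6(T − 45) + 1847.9(T − 19.3) = 0
(2130.6 + 1847.9) T = 2130.6·45 + 1847.9·19.3
T = 131541 / 3978.5 = 33.1 °C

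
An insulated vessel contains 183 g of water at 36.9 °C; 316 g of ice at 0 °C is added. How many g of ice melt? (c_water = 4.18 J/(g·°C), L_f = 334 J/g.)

Water can give up m c ΔT = 183×4.18×36.9 = 28226 J before reaching 0 °C.
Fully melting the ice requires m_ice L_f = 316×334 = 105544 J.
That's not enough to melt it all — equilibrium is at 0 °C with ice remaining.
Mass melted = 28226/334 ≈ 84.51 g.

m_melted ≈ 84.5 g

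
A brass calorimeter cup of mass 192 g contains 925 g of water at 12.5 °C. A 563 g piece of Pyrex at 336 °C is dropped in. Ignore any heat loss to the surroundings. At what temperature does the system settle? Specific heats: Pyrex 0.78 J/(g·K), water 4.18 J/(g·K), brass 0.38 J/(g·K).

Taking heat into each body as positive, Σ m c ΔT = 0:
563*0.78*(T − 336) + 925*4.18*(T − 12.5) + 192*0.38*(T − 12.5) = 0
439.14(T − 336) + 3866.5(T − 12.5) + 72.96(T − 12.5) = 0
4378.6 T = 196794
T = 196794 / 4378.6 = 44.9 °C

T_f ≈ 44.9 °C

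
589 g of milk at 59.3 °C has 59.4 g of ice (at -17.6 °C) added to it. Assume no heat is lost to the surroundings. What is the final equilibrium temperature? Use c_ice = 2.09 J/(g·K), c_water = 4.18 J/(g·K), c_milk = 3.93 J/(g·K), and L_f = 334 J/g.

T_f ≈ 45.0 °C

Setting the total heat transfer to zero:
ice -17.6→0 °C: 59.4·2.09·17.6 = 2185; fusion: m_ice L_f = 59.4·334 = 19840; meltwater 0→T: 59.4·4.18·T = 248.29 T; milk cools: 589·3.93·(T − 59.3) = 2314.8(T − 59.3)
2563.1 T = 137266 − 22025 = 115241
T ≈ 44.96 °C. Since T > 0 °C, the all-ice-melts assumption holds.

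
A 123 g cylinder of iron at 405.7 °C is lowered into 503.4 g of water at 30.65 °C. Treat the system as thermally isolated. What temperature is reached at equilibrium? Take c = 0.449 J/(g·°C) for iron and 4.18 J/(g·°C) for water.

Heat lost by the iron equals heat gained by the water:
123*0.449*(405.7 − T) = 503.4*4.18*(T − 30.65)
55.23(405.7 − T) = 2104.2(T − 30.65)
2159.4 T = 86900  ⇒  T ≈ 40.24 °C

T_f ≈ 40.2 °C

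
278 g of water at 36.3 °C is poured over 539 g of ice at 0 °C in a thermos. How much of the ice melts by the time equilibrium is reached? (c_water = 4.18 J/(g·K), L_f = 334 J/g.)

m_melted ≈ 126 g

Water can give up m c ΔT = 278·4.18·36.3 = 42182 J before reaching 0 °C.
To melt every bit of ice: 539·334 = 180026 J.
42182 J < 180026 J, so only part of the ice melts and the system sits at 0 °C.
m_melted·334 = 42182  ⇒  m_melted ≈ 126.3 g.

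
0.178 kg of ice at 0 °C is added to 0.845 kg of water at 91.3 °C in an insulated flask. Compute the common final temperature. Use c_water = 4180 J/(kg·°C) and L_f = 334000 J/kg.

Setting the total heat transfer to zero:
latent heat to melt: 0.178·334000 = 59452; meltwater 0→T: 0.178·4180·T = 744.04 T; water cools: 0.845·4180·(T − 91.3) = 3532.1(T − 91.3)
4276.1 T = 322481 − 59452 = 263029
T ≈ 61.51 °C — above 0 °C, consistent with complete melting.

T_f ≈ 61.5 °C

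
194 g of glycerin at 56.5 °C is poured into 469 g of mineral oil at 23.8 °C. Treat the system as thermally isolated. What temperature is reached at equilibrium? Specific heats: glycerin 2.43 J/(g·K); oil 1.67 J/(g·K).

Setting the total heat transfer to zero:
194*2.43*(T − 56.5) + 469*1.67*(T − 23.8) = 0
471.42(T − 56.5) + 783.23(T − 23.8) = 0
1254.7 T = 45276
T = 45276/1254.7 ≈ 36.09 °C

T_f ≈ 36.1 °C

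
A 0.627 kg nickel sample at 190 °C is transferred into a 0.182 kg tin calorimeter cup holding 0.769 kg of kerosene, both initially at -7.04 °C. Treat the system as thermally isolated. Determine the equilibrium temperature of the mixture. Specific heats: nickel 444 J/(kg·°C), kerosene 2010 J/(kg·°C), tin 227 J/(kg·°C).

T_f ≈ 22.4 °C

Net heat exchanged in the isolated system is zero:
0.627·444·(T − 190) + 0.769·2010·(T − (-7.04)) + 0.182·227·(T − (-7.04)) = 0
278.39(T − 190) + 1545.7(T − (-7.04)) + 41.31(T − (-7.04)) = 0
1865.4 T = 41721
T ≈ 22.37 °C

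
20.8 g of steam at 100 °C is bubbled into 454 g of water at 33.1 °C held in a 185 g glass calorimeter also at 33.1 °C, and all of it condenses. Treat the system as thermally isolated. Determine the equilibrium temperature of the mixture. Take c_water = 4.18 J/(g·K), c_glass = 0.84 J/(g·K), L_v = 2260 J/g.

T_f ≈ 57.8 °C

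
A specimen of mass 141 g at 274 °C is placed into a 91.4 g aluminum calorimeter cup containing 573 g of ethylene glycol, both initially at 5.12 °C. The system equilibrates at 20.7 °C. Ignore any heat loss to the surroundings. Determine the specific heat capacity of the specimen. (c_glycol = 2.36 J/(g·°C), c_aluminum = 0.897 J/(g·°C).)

c ≈ 0.626 J/(g·°C)

Let T be the final temperature. ΣQ_i = 0:
141·c·(20.7 − 274) + 573·2.36·(20.7 − 5.12) + 91.4·0.897·(20.7 − 5.12) = 0
-35715 c = -22346
c = -22346/-35715 ≈ 0.6257 J/(g·°C)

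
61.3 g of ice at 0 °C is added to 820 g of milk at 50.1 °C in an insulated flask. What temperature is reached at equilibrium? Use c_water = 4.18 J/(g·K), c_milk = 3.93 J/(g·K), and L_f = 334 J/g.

T_f ≈ 40.5 °C

Energy balance with sensible and latent terms:
melt ice: 61.3×334 = 20474; warm the meltwater: 256.23 T; milk cools: 820×3.93×(T − 50.1) = 3222.6(T − 50.1)
3478.8 T = 161452 − 20474 = 140978
T ≈ 40.52 °C. Since T > 0 °C, the all-ice-melts assumption holds.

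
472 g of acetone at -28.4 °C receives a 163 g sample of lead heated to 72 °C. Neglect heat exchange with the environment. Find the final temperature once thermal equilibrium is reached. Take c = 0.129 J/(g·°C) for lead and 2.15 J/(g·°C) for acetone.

T_f = Σ m_i c_i T_i / Σ m_i c_i:
T_f = (21.03×72 + 1014.8×(-28.4)) / (21.03 + 1014.8)
    = -27306 / 1035.8 ≈ -26.36 °C

T_f ≈ -26.4 °C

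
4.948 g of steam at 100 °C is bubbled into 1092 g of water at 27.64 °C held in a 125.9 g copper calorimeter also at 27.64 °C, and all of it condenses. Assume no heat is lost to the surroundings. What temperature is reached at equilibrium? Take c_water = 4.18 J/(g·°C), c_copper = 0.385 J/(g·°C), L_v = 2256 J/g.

T_f ≈ 30.4 °C

Net heat exchanged in the isolated system is zero:
latent heat released on condensation: 4.948×2256 = 11163; condensed water 100 °C→T: 20.68(T − 100); water warms: 1092×4.18×(T − 27.64) = 4564.6(T − 27.64); cup: 48.47(T − 27.64)
4633.7 T = 11163 + 2068.3 + 127504 = 140735
T ≈ 30.37 °C, under the boiling point, so the assumption holds.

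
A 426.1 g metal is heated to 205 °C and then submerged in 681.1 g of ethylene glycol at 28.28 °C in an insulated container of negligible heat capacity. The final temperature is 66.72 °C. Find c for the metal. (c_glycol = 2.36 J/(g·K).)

Heat lost by the metal = heat gained by the glycol:
426.1×c×(205 − 66.72) = 681.1×2.36×(66.72 − 28.28)
58921 c = 61788  ⇒  c ≈ 1.049 J/(g·K)

c ≈ 1.05 J/(g·K)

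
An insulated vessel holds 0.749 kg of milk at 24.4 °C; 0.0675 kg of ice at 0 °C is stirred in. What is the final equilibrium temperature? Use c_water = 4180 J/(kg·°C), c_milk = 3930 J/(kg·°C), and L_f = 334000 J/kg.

T_f ≈ 15.3 °C

Net heat exchanged in the isolated system is zero:
latent heat to melt: 0.0675·334000 = 22545; meltwater 0→T: 0.0675·4180·T = 282.15 T; milk: 2943.6(T − 24.4)
3225.7 T = 71823 − 22545 = 49278
T ≈ 15.28 °C (positive, so assuming full melt was valid).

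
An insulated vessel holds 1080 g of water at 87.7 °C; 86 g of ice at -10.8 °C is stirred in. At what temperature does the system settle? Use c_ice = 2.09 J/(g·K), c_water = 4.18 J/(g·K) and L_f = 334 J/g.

T_f ≈ 74.9 °C

Net heat exchanged in the isolated system is zero:
warm ice to 0 °C: 86×2.09×(0 − (-10.8)) = 1941.2
  latent heat to melt: 86×334 = 28724
  warm the meltwater: 359.48 T
  water: 4514.4(T − 87.7)
4873.9 T = 395913 − 30665 = 365248
T ≈ 74.94 °C — above 0 °C, consistent with complete melting.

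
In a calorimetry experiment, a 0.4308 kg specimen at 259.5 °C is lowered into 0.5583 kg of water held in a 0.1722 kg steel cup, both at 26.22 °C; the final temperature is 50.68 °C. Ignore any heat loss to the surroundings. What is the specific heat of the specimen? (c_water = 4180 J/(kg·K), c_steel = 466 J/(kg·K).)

c ≈ 656 J/(kg·K)

Conservation of energy gives ΣQ = 0:
0.4308·c·(50.68 − 259.5) + 0.5583·4180·(50.68 − 26.22) + 0.1722·466·(50.68 − 26.22) = 0
-89.96 c = -59045
c = -59045/-89.96 ≈ 656.3 J/(kg·K)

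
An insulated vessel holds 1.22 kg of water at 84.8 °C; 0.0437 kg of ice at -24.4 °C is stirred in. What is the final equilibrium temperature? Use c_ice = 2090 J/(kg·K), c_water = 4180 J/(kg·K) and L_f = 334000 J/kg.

T_f ≈ 78.7 °C

Setting the total heat transfer to zero:
warm ice to 0 °C: 0.0437×2090×(0 − (-24.4)) = 2228.5; fusion: m_ice L_f = 0.0437×334000 = 14596; meltwater 0→T: 0.0437×4180×T = 182.67 T; water cools: 1.22×4180×(T − 84.8) = 5099.6(T − 84.8)
5282.3 T = 432446 − 16824 = 415622
T ≈ 78.68 °C (positive, so assuming full melt was valid).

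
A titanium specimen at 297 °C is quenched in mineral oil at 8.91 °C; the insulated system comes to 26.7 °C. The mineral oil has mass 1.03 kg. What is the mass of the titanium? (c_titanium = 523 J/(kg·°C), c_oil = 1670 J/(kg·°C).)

m ≈ 0.216 kg

Heat lost by the titanium = heat gained by the oil:
m×523×(297 − 26.7) = 1.03×1670×(26.7 − 8.91)
141367 m = 30601  ⇒  m ≈ 0.2165 kg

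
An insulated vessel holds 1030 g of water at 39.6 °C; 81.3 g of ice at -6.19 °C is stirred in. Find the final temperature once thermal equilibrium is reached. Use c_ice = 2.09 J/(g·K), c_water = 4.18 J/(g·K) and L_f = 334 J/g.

Conservation of energy gives ΣQ = 0:
warm ice to 0 °C: 81.3·2.09·(0 − (-6.19)) = 1051.8
  melt ice: 81.3·334 = 27154
  warm the meltwater: 339.83 T
  water: 4305.4(T − 39.6)
4645.2 T = 170494 − 28206 = 142288
T ≈ 30.63 °C (positive, so assuming full melt was valid).

T_f ≈ 30.6 °C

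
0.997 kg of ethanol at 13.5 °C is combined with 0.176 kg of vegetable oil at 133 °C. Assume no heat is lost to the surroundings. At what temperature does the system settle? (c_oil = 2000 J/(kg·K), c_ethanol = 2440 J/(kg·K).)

T_f = Σ m_i c_i T_i / Σ m_i c_i:
T_f = (352×133 + 2432.7×13.5) / (352 + 2432.7)
    = 79657 / 2784.7 ≈ 28.61 °C

T_f ≈ 28.6 °C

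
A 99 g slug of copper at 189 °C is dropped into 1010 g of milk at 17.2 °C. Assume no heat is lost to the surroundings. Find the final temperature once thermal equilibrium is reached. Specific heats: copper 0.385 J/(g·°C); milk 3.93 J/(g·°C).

T_f is the heat-capacity-weighted average of the initial temperatures:
T_f = (38.12·189 + 3969.3·17.2) / (38.12 + 3969.3)
    = 75476 / 4007.4 ≈ 18.83 °C

T_f ≈ 18.8 °C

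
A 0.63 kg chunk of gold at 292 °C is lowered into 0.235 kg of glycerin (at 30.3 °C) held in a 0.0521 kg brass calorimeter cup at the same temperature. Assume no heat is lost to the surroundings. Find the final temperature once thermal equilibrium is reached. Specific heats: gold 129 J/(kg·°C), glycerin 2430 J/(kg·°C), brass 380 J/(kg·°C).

T_f ≈ 61.9 °C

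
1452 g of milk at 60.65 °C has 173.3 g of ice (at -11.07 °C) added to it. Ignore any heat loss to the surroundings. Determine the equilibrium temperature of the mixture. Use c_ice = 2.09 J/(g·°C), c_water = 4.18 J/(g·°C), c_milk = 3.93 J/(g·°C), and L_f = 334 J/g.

Net heat exchanged in the isolated system is zero:
warm ice to 0 °C: 173.3×2.09×(0 − (-11.07)) = 4009.5
  melt ice: 173.3×334 = 57882
  warm the meltwater: 724.39 T
  milk: 5706.4(T − 60.65)
6430.8 T = 346091 − 61892 = 284199
T ≈ 44.19 °C — above 0 °C, consistent with complete melting.

T_f ≈ 44.2 °C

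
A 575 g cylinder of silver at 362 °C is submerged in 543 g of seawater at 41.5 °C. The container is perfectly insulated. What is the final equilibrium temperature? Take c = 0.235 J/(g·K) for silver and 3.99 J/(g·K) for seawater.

T_f ≈ 60.3 °C

Heat lost by the silver equals heat gained by the seawater:
575×0.235×(362 − T) = 543×3.99×(T − 41.5)
135.12(362 − T) = 2166.6(T − 41.5)
2301.7 T = 138828  ⇒  T ≈ 60.32 °C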